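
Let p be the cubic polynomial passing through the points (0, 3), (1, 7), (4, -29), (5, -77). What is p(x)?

Write p(x) = ax^3 + bx^2 + cx + d. Substituting each data point gives a linear system:
  d = 3
  a + b + c + d = 7
  64a + 16b + 4c + d = -29
  125a + 25b + 5c + d = -77
Solving the system yields a = -1, b = 1, c = 4, d = 3.
So p(x) = -x³ + x² + 4x + 3.
Check: p(0) = 3. ✓

p(x) = -x^3 + x^2 + 4x + 3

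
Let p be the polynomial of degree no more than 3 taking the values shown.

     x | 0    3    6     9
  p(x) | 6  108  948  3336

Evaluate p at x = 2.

32

Forward differences of the values at x = 0, 3, 6, 9:
  p  : 6  108  948  3336
  Δ  : 102  840  2388
  Δ^2: 738  1548
  Δ^3: 810
The third differences are constant, confirming degree 3.
Interpolating (Newton forward form) and evaluating at x = 2 gives p(2) = 32.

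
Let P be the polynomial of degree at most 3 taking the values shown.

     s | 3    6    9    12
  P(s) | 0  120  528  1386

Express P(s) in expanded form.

P(s) = s^3 - 2s^2 - 5s + 6

Write P(s) = as^3 + bs^2 + cs + d. Substituting each data point gives a linear system:
  27a + 9b + 3c + d = 0
  216a + 36b + 6c + d = 120
  729a + 81b + 9c + d = 528
  1728a + 144b + 12c + d = 1386
Solving the system yields a = 1, b = -2, c = -5, d = 6.
So P(s) = s³ - 2s² - 5s + 6.
Check: P(9) = 528. ✓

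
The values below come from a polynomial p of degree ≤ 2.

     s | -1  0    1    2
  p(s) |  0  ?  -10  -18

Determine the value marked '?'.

-4

The 3 known points determine the degree-2 polynomial uniquely.
Write p(s) = as^2 + bs + c. Substituting each data point gives a linear system:
  a - b + c = 0
  a + b + c = -10
  4a + 2b + c = -18
Solving the system yields a = -1, b = -5, c = -4.
So p(s) = -s^2 - 5s - 4.
Then p(0) = -4.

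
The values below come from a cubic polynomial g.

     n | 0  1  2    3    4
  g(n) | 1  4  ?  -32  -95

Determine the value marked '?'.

-3

The 4 known points determine the degree-3 polynomial uniquely.
Write g(n) = an^3 + bn^2 + cn + d. Substituting each data point gives a linear system:
  d = 1
  a + b + c + d = 4
  27a + 9b + 3c + d = -32
  64a + 16b + 4c + d = -95
Solving the system yields a = -2, b = 1, c = 4, d = 1.
So g(n) = -2n^3 + n^2 + 4n + 1.
Then g(2) = -3.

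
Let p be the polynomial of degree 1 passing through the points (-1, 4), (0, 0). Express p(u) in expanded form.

Write p(u) = au + b. Substituting each data point gives a linear system:
  -a + b = 4
  b = 0
Solving the system yields a = -4, b = 0.
So p(u) = -4u.
Check: p(-1) = 4. ✓

p(u) = -4u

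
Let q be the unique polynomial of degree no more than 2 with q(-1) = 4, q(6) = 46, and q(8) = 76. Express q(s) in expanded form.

q(s) = s^2 + s + 4

Write q(s) = as^2 + bs + c. Substituting each data point gives a linear system:
  a - b + c = 4
  36a + 6b + c = 46
  64a + 8b + c = 76
Solving the system yields a = 1, b = 1, c = 4.
So q(s) = s² + s + 4.
Check: q(8) = 76. ✓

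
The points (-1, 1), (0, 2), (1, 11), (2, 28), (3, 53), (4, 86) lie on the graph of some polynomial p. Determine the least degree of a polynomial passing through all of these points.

2

Forward differences of the values at n = -1, 0, 1, 2, 3, 4:
  p  : 1  2  11  28  53  86
  Δ  : 1  9  17  25  33
  Δ^2: 8  8  8  8
  Δ^3: 0  0  0
  Δ^4: 0  0
  Δ^5: 0
The second differences are constant (8) and nonzero, while all higher differences vanish, so the minimal degree is 2.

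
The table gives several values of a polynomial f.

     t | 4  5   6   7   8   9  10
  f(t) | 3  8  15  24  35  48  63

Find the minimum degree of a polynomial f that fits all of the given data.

Forward differences of the values at t = 4, 5, 6, 7, 8, 9, 10:
  f  : 3  8  15  24  35  48  63
  Δ  : 5  7  9  11  13  15
  Δ^2: 2  2  2  2  2
  Δ^3: 0  0  0  0
  Δ^4: 0  0  0
  Δ^5: 0  0
  Δ^6: 0
The second differences are constant (2) and nonzero, while all higher differences vanish, so the minimal degree is 2.

2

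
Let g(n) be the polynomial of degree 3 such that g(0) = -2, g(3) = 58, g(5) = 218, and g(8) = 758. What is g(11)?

Using the Lagrange interpolation formula with nodes 0, 3, 5, 8:
  L_0(n) = (n - 3)(n - 5)(n - 8) / -120
  L_1(n) = n(n - 5)(n - 8) / 30
  L_2(n) = n(n - 3)(n - 8) / -30
  L_3(n) = n(n - 3)(n - 5) / 120
Then g(n) = -2·L_0(n) + 58·L_1(n) + 218·L_2(n) + 758·L_3(n).
Expanding and collecting terms gives g(n) = n^3 + 4n^2 - n - 2.
Evaluating at n = 11: g(11) = 1802.

1802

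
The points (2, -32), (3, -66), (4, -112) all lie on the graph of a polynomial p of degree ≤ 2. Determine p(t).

Using the Lagrange interpolation formula with nodes 2, 3, 4:
  L_0(t) = (t - 3)(t - 4) / 2
  L_1(t) = (t - 2)(t - 4) / -1
  L_2(t) = (t - 2)(t - 3) / 2
Then p(t) = -32·L_0(t) - 66·L_1(t) - 112·L_2(t).
Expanding and collecting terms gives p(t) = -6t² - 4t.
Check: p(2) = -32. ✓

p(t) = -6t^2 - 4t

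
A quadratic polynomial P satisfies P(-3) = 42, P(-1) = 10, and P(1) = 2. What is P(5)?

Forward differences of the values at n = -3, -1, 1:
  P  : 42  10  2
  Δ  : -32  -8
  Δ^2: 24
The second differences are constant, confirming degree 2.
Interpolating (Newton forward form) and evaluating at n = 5 gives P(5) = 58.

58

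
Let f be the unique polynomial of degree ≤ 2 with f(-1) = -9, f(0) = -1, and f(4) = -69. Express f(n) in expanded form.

Write f(n) = an^2 + bn + c. Substituting each data point gives a linear system:
  a - b + c = -9
  c = -1
  16a + 4b + c = -69
Solving the system yields a = -5, b = 3, c = -1.
So f(n) = -5n^2 + 3n - 1.
Check: f(-1) = -9. ✓

f(n) = -5n^2 + 3n - 1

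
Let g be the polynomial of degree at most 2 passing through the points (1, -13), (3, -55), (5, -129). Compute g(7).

-235

Forward differences of the values at u = 1, 3, 5:
  g  : -13  -55  -129
  Δ  : -42  -74
  Δ^2: -32
The second differences are constant, confirming degree 2.
Interpolating (Newton forward form) and evaluating at u = 7 gives g(7) = -235.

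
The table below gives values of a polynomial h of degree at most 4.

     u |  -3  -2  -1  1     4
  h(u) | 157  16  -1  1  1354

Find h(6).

Using the Lagrange interpolation formula with nodes -3, -2, -1, 1, 4:
  L_0(u) = (u + 2)(u + 1)(u - 1)(u - 4) / 56
  L_1(u) = (u + 3)(u + 1)(u - 1)(u - 4) / -18
  L_2(u) = (u + 3)(u + 2)(u - 1)(u - 4) / 20
  L_3(u) = (u + 3)(u + 2)(u + 1)(u - 4) / -72
  L_4(u) = (u + 3)(u + 2)(u + 1)(u - 1) / 630
Then h(u) = 157·L_0(u) + 16·L_1(u) - 1·L_2(u) + 1·L_3(u) + 1354·L_4(u).
Expanding and collecting terms gives h(u) = 4u⁴ + 6u³ - 2u² - 5u - 2.
Evaluating at u = 6: h(6) = 6376.

6376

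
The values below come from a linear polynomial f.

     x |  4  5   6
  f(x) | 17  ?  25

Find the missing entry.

On equispaced nodes a degree-1 polynomial has vanishing second forward difference, so
  f(4) - 2·f(5) + f(6) = 0.
Substituting the known values and solving for f(5):
  -2·f(5) = -42
  f(5) = 21.

21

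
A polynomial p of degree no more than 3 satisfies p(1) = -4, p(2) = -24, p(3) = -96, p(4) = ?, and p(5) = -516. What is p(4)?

-250

On equispaced nodes a degree-3 polynomial has vanishing fourth forward difference, so
  p(1) - 4·p(2) + 6·p(3) - 4·p(4) + p(5) = 0.
Substituting the known values and solving for p(4):
  -4·p(4) = 1000
  p(4) = -250.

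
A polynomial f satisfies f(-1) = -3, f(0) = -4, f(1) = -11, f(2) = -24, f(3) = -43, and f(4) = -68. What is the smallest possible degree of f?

2

Forward differences of the values at s = -1, 0, 1, 2, 3, 4:
  f  : -3  -4  -11  -24  -43  -68
  Δ  : -1  -7  -13  -19  -25
  Δ^2: -6  -6  -6  -6
  Δ^3: 0  0  0
  Δ^4: 0  0
  Δ^5: 0
The second differences are constant (-6) and nonzero, while all higher differences vanish, so the minimal degree is 2.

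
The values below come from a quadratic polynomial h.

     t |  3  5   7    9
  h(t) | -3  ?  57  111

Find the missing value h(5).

On equispaced nodes a degree-2 polynomial has vanishing third forward difference, so
  - h(3) + 3·h(5) - 3·h(7) + h(9) = 0.
Substituting the known values and solving for h(5):
  3·h(5) = 57
  h(5) = 19.

19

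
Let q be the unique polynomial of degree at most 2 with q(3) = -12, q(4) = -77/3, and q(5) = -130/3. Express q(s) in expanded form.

q(s) = -2s^2 + (1/3)s + 5

Using the Lagrange interpolation formula with nodes 3, 4, 5:
  L_0(s) = (s - 4)(s - 5) / 2
  L_1(s) = (s - 3)(s - 5) / -1
  L_2(s) = (s - 3)(s - 4) / 2
Then q(s) = -12·L_0(s) - 77/3·L_1(s) - 130/3·L_2(s).
Expanding and collecting terms gives q(s) = -2s^2 + (1/3)s + 5.
Check: q(4) = -77/3. ✓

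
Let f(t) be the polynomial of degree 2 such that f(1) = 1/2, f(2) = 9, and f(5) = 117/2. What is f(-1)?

Write f(t) = at^2 + bt + c. Substituting each data point gives a linear system:
  a + b + c = 1/2
  4a + 2b + c = 9
  25a + 5b + c = 117/2
Solving the system yields a = 2, b = 5/2, c = -4.
So f(t) = 2t² + (5/2)t - 4.
Then f(-1) = -9/2.

-9/2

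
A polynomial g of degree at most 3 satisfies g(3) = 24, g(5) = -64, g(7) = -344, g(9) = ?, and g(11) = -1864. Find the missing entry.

-912

The 4 known points determine the degree-3 polynomial uniquely.
Write g(u) = au^3 + bu^2 + cu + d. Substituting each data point gives a linear system:
  27a + 9b + 3c + d = 24
  125a + 25b + 5c + d = -64
  343a + 49b + 7c + d = -344
  1331a + 121b + 11c + d = -1864
Solving the system yields a = -2, b = 6, c = 6, d = 6.
So g(u) = -2u^3 + 6u^2 + 6u + 6.
Then g(9) = -912.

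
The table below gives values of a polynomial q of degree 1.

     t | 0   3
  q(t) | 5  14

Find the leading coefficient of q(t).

3

Write q(t) = at + b. Substituting each data point gives a linear system:
  b = 5
  3a + b = 14
Solving the system yields a = 3, b = 5.
So q(t) = 3t + 5.
The leading coefficient is 3.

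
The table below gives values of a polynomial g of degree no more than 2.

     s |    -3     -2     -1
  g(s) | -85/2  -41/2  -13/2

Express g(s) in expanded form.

Using the Lagrange interpolation formula with nodes -3, -2, -1:
  L_0(s) = (s + 2)(s + 1) / 2
  L_1(s) = (s + 3)(s + 1) / -1
  L_2(s) = (s + 3)(s + 2) / 2
Then g(s) = -85/2·L_0(s) - 41/2·L_1(s) - 13/2·L_2(s).
Expanding and collecting terms gives g(s) = -4s² + 2s - 1/2.
Check: g(-3) = -85/2. ✓

g(s) = -4s^2 + 2s - 1/2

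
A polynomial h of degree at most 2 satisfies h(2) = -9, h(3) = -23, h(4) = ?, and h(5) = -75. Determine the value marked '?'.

On equispaced nodes a degree-2 polynomial has vanishing third forward difference, so
  - h(2) + 3·h(3) - 3·h(4) + h(5) = 0.
Substituting the known values and solving for h(4):
  -3·h(4) = 135
  h(4) = -45.

-45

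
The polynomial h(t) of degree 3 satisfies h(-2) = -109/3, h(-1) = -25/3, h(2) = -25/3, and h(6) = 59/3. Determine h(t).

h(t) = t^3 - 6t^2 + 3t + 5/3

Write h(t) = at^3 + bt^2 + ct + d. Substituting each data point gives a linear system:
  -8a + 4b - 2c + d = -109/3
  -a + b - c + d = -25/3
  8a + 4b + 2c + d = -25/3
  216a + 36b + 6c + d = 59/3
Solving the system yields a = 1, b = -6, c = 3, d = 5/3.
So h(t) = t^3 - 6t^2 + 3t + 5/3.
Check: h(-1) = -25/3. ✓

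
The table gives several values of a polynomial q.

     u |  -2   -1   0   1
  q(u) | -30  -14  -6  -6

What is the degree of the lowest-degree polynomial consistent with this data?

2

Forward differences of the values at u = -2, -1, 0, 1:
  q  : -30  -14  -6  -6
  Δ  : 16  8  0
  Δ^2: -8  -8
  Δ^3: 0
The second differences are constant (-8) and nonzero, while all higher differences vanish, so the minimal degree is 2.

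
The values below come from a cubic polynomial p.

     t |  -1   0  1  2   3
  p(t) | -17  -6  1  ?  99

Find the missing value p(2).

28

On equispaced nodes a degree-3 polynomial has vanishing fourth forward difference, so
  p(-1) - 4·p(0) + 6·p(1) - 4·p(2) + p(3) = 0.
Substituting the known values and solving for p(2):
  -4·p(2) = -112
  p(2) = 28.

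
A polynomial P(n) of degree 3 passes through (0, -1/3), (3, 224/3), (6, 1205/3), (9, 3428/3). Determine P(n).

P(n) = n^3 + 5n^2 + n - 1/3

Using the Lagrange interpolation formula with nodes 0, 3, 6, 9:
  L_0(n) = (n - 3)(n - 6)(n - 9) / -162
  L_1(n) = n(n - 6)(n - 9) / 54
  L_2(n) = n(n - 3)(n - 9) / -54
  L_3(n) = n(n - 3)(n - 6) / 162
Then P(n) = -1/3·L_0(n) + 224/3·L_1(n) + 1205/3·L_2(n) + 3428/3·L_3(n).
Expanding and collecting terms gives P(n) = n^3 + 5n^2 + n - 1/3.
Check: P(3) = 224/3. ✓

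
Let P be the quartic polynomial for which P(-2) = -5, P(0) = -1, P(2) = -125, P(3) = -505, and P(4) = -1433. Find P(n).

Write P(n) = an^4 + bn^3 + cn^2 + dn + e. Substituting each data point gives a linear system:
  16a - 8b + 4c - 2d + e = -5
  e = -1
  16a + 8b + 4c + 2d + e = -125
  81a + 27b + 9c + 3d + e = -505
  256a + 64b + 16c + 4d + e = -1433
Solving the system yields a = -4, b = -6, c = 0, d = -6, e = -1.
So P(n) = -4n^4 - 6n^3 - 6n - 1.
Check: P(-2) = -5. ✓

P(n) = -4n^4 - 6n^3 - 6n - 1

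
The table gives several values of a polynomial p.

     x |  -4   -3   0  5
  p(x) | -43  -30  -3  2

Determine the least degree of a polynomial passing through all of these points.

2

Divided differences on the nodes -4, -3, 0, 5:
  order 0: -43  -30  -3  2
  order 1: 13  9  1
  order 2: -1  -1
  order 3: 0
The order-2 divided differences are all -1 (nonzero) and every higher order vanishes, so the data lies on a polynomial of degree exactly 2.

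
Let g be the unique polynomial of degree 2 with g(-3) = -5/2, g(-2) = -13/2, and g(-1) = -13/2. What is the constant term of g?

-5/2

Write g(s) = as^2 + bs + c. Substituting each data point gives a linear system:
  9a - 3b + c = -5/2
  4a - 2b + c = -13/2
  a - b + c = -13/2
Solving the system yields a = 2, b = 6, c = -5/2.
So g(s) = 2s^2 + 6s - 5/2.
The constant term is -5/2.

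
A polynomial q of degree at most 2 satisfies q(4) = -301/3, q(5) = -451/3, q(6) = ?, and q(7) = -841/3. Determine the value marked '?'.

The 3 known points determine the degree-2 polynomial uniquely.
Write q(n) = an^2 + bn + c. Substituting each data point gives a linear system:
  16a + 4b + c = -301/3
  25a + 5b + c = -451/3
  49a + 7b + c = -841/3
Solving the system yields a = -5, b = -5, c = -1/3.
So q(n) = -5n^2 - 5n - 1/3.
Then q(6) = -631/3.

-631/3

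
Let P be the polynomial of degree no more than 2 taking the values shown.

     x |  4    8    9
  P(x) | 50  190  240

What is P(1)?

8

Write P(x) = ax^2 + bx + c. Substituting each data point gives a linear system:
  16a + 4b + c = 50
  64a + 8b + c = 190
  81a + 9b + c = 240
Solving the system yields a = 3, b = -1, c = 6.
So P(x) = 3x^2 - x + 6.
Then P(1) = 8.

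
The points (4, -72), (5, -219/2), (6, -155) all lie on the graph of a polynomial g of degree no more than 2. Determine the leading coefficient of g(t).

Write g(t) = at^2 + bt + c. Substituting each data point gives a linear system:
  16a + 4b + c = -72
  25a + 5b + c = -219/2
  36a + 6b + c = -155
Solving the system yields a = -4, b = -3/2, c = -2.
So g(t) = -4t^2 - (3/2)t - 2.
The leading coefficient is -4.

-4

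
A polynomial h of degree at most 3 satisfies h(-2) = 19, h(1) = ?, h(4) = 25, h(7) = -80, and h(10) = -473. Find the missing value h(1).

The 4 known points determine the degree-3 polynomial uniquely.
Write h(u) = au^3 + bu^2 + cu + d. Substituting each data point gives a linear system:
  -8a + 4b - 2c + d = 19
  64a + 16b + 4c + d = 25
  343a + 49b + 7c + d = -80
  1000a + 100b + 10c + d = -473
Solving the system yields a = -1, b = 5, c = 3, d = -3.
So h(u) = -u^3 + 5u^2 + 3u - 3.
Then h(1) = 4.

4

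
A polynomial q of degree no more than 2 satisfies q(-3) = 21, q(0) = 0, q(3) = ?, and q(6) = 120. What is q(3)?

The 3 known points determine the degree-2 polynomial uniquely.
Write q(s) = as^2 + bs + c. Substituting each data point gives a linear system:
  9a - 3b + c = 21
  c = 0
  36a + 6b + c = 120
Solving the system yields a = 3, b = 2, c = 0.
So q(s) = 3s^2 + 2s.
Then q(3) = 33.

33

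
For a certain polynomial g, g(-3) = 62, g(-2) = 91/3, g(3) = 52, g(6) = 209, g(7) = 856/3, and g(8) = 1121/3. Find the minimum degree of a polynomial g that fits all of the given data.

Divided differences on the nodes -3, -2, 3, 6, 7, 8:
  order 0: 62  91/3  52  209  856/3  1121/3
  order 1: -95/3  13/3  157/3  229/3  265/3
  order 2: 6  6  6  6
  order 3: 0  0  0
  order 4: 0  0
  order 5: 0
The order-2 divided differences are all 6 (nonzero) and every higher order vanishes, so the data lies on a polynomial of degree exactly 2.

2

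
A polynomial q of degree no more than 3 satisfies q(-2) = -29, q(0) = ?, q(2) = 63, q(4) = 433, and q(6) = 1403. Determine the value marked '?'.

The 4 known points determine the degree-3 polynomial uniquely.
Write q(s) = as^3 + bs^2 + cs + d. Substituting each data point gives a linear system:
  -8a + 4b - 2c + d = -29
  8a + 4b + 2c + d = 63
  64a + 16b + 4c + d = 433
  216a + 36b + 6c + d = 1403
Solving the system yields a = 6, b = 3, c = -1, d = 5.
So q(s) = 6s³ + 3s² - s + 5.
Then q(0) = 5.

5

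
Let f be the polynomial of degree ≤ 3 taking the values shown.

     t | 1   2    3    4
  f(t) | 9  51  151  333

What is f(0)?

1

Forward differences of the values at t = 1, 2, 3, 4:
  f  : 9  51  151  333
  Δ  : 42  100  182
  Δ^2: 58  82
  Δ^3: 24
The third differences are constant, confirming degree 3.
Interpolating (Newton forward form) and evaluating at t = 0 gives f(0) = 1.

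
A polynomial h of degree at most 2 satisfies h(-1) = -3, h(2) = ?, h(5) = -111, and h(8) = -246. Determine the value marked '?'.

-30

The 3 known points determine the degree-2 polynomial uniquely.
Write h(x) = ax^2 + bx + c. Substituting each data point gives a linear system:
  a - b + c = -3
  25a + 5b + c = -111
  64a + 8b + c = -246
Solving the system yields a = -3, b = -6, c = -6.
So h(x) = -3x^2 - 6x - 6.
Then h(2) = -30.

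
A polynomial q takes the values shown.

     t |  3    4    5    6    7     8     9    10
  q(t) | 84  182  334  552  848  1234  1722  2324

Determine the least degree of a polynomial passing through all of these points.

Forward differences of the values at t = 3, 4, 5, 6, 7, 8, 9, 10:
  q  : 84  182  334  552  848  1234  1722  2324
  Δ  : 98  152  218  296  386  488  602
  Δ^2: 54  66  78  90  102  114
  Δ^3: 12  12  12  12  12
  Δ^4: 0  0  0  0
  Δ^5: 0  0  0
  Δ^6: 0  0
  Δ^7: 0
The third differences are constant (12) and nonzero, while all higher differences vanish, so the minimal degree is 3.

3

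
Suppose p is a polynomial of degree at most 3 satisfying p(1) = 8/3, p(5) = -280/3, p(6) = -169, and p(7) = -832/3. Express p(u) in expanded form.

p(u) = -u^3 + (5/3)u^2 - 3u + 5

Using the Lagrange interpolation formula with nodes 1, 5, 6, 7:
  L_0(u) = (u - 5)(u - 6)(u - 7) / -120
  L_1(u) = (u - 1)(u - 6)(u - 7) / 8
  L_2(u) = (u - 1)(u - 5)(u - 7) / -5
  L_3(u) = (u - 1)(u - 5)(u - 6) / 12
Then p(u) = 8/3·L_0(u) - 280/3·L_1(u) - 169·L_2(u) - 832/3·L_3(u).
Expanding and collecting terms gives p(u) = -u^3 + (5/3)u^2 - 3u + 5.
Check: p(1) = 8/3. ✓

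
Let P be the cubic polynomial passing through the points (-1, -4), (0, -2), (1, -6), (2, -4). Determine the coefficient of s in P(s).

-3

Write P(s) = as^3 + bs^2 + cs + d. Substituting each data point gives a linear system:
  -a + b - c + d = -4
  d = -2
  a + b + c + d = -6
  8a + 4b + 2c + d = -4
Solving the system yields a = 2, b = -3, c = -3, d = -2.
So P(s) = 2s^3 - 3s^2 - 3s - 2.
The coefficient of s is -3.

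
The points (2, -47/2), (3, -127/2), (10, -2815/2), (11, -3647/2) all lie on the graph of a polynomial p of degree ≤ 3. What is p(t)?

Using the Lagrange interpolation formula with nodes 2, 3, 10, 11:
  L_0(t) = (t - 3)(t - 10)(t - 11) / -72
  L_1(t) = (t - 2)(t - 10)(t - 11) / 56
  L_2(t) = (t - 2)(t - 3)(t - 11) / -56
  L_3(t) = (t - 2)(t - 3)(t - 10) / 72
Then p(t) = -47/2·L_0(t) - 127/2·L_1(t) - 2815/2·L_2(t) - 3647/2·L_3(t).
Expanding and collecting terms gives p(t) = -t³ - 4t² - t + 5/2.
Check: p(10) = -2815/2. ✓

p(t) = -t^3 - 4t^2 - t + 5/2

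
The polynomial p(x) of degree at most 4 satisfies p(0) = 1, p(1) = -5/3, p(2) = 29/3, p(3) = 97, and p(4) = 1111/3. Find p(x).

p(x) = 2x^4 - (5/3)x^3 - 2x^2 - x + 1

Using the Lagrange interpolation formula with nodes 0, 1, 2, 3, 4:
  L_0(x) = (x - 1)(x - 2)(x - 3)(x - 4) / 24
  L_1(x) = x(x - 2)(x - 3)(x - 4) / -6
  L_2(x) = x(x - 1)(x - 3)(x - 4) / 4
  L_3(x) = x(x - 1)(x - 2)(x - 4) / -6
  L_4(x) = x(x - 1)(x - 2)(x - 3) / 24
Then p(x) = 1·L_0(x) - 5/3·L_1(x) + 29/3·L_2(x) + 97·L_3(x) + 1111/3·L_4(x).
Expanding and collecting terms gives p(x) = 2x^4 - (5/3)x^3 - 2x^2 - x + 1.
Check: p(0) = 1. ✓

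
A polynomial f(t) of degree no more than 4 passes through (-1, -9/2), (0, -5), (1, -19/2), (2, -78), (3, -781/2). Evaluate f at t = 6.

Using the Lagrange interpolation formula with nodes -1, 0, 1, 2, 3:
  L_0(t) = t(t - 1)(t - 2)(t - 3) / 24
  L_1(t) = (t + 1)(t - 1)(t - 2)(t - 3) / -6
  L_2(t) = (t + 1)t(t - 2)(t - 3) / 4
  L_3(t) = (t + 1)t(t - 1)(t - 3) / -6
  L_4(t) = (t + 1)t(t - 1)(t - 2) / 24
Then f(t) = -9/2·L_0(t) - 5·L_1(t) - 19/2·L_2(t) - 78·L_3(t) - 781/2·L_4(t).
Expanding and collecting terms gives f(t) = -5t⁴ + 3t² - (5/2)t - 5.
Evaluating at t = 6: f(6) = -6392.

-6392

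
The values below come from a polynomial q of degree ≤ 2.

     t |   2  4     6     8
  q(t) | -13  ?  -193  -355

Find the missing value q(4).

The 3 known points determine the degree-2 polynomial uniquely.
Write q(t) = at^2 + bt + c. Substituting each data point gives a linear system:
  4a + 2b + c = -13
  36a + 6b + c = -193
  64a + 8b + c = -355
Solving the system yields a = -6, b = 3, c = 5.
So q(t) = -6t^2 + 3t + 5.
Then q(4) = -79.

-79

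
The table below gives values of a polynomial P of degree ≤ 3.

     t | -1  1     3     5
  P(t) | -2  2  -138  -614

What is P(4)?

Write P(t) = at^3 + bt^2 + ct + d. Substituting each data point gives a linear system:
  -a + b - c + d = -2
  a + b + c + d = 2
  27a + 9b + 3c + d = -138
  125a + 25b + 5c + d = -614
Solving the system yields a = -4, b = -6, c = 6, d = 6.
So P(t) = -4t^3 - 6t^2 + 6t + 6.
Then P(4) = -322.

-322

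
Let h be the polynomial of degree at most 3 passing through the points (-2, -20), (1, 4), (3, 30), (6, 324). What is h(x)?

Write h(x) = ax^3 + bx^2 + cx + d. Substituting each data point gives a linear system:
  -8a + 4b - 2c + d = -20
  a + b + c + d = 4
  27a + 9b + 3c + d = 30
  216a + 36b + 6c + d = 324
Solving the system yields a = 2, b = -3, c = -1, d = 6.
So h(x) = 2x^3 - 3x^2 - x + 6.
Check: h(-2) = -20. ✓

h(x) = 2x^3 - 3x^2 - x + 6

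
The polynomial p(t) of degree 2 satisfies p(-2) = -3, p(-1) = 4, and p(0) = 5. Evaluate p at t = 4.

Forward differences of the values at t = -2, -1, 0:
  p  : -3  4  5
  Δ  : 7  1
  Δ^2: -6
The second differences are constant, confirming degree 2.
Interpolating (Newton forward form) and evaluating at t = 4 gives p(4) = -51.

-51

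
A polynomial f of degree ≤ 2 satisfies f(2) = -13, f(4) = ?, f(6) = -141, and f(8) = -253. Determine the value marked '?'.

-61

On equispaced nodes a degree-2 polynomial has vanishing third forward difference, so
  - f(2) + 3·f(4) - 3·f(6) + f(8) = 0.
Substituting the known values and solving for f(4):
  3·f(4) = -183
  f(4) = -61.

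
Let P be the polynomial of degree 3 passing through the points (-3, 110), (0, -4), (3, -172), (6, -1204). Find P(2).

-60

Write P(n) = an^3 + bn^2 + cn + d. Substituting each data point gives a linear system:
  -27a + 9b - 3c + d = 110
  d = -4
  27a + 9b + 3c + d = -172
  216a + 36b + 6c + d = -1204
Solving the system yields a = -5, b = -3, c = -2, d = -4.
So P(n) = -5n^3 - 3n^2 - 2n - 4.
Then P(2) = -60.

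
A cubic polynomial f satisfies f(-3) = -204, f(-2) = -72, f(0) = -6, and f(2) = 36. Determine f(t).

Using the Lagrange interpolation formula with nodes -3, -2, 0, 2:
  L_0(t) = (t + 2)t(t - 2) / -15
  L_1(t) = (t + 3)t(t - 2) / 8
  L_2(t) = (t + 3)(t + 2)(t - 2) / -12
  L_3(t) = (t + 3)(t + 2)t / 40
Then f(t) = -204·L_0(t) - 72·L_1(t) - 6·L_2(t) + 36·L_3(t).
Expanding and collecting terms gives f(t) = 6t³ - 3t² + 3t - 6.
Check: f(-3) = -204. ✓

f(t) = 6t^3 - 3t^2 + 3t - 6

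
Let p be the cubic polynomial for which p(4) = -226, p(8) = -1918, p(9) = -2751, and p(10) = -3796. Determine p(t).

p(t) = -4t^3 + 2t^2 + t - 6

Using the Lagrange interpolation formula with nodes 4, 8, 9, 10:
  L_0(t) = (t - 8)(t - 9)(t - 10) / -120
  L_1(t) = (t - 4)(t - 9)(t - 10) / 8
  L_2(t) = (t - 4)(t - 8)(t - 10) / -5
  L_3(t) = (t - 4)(t - 8)(t - 9) / 12
Then p(t) = -226·L_0(t) - 1918·L_1(t) - 2751·L_2(t) - 3796·L_3(t).
Expanding and collecting terms gives p(t) = -4t³ + 2t² + t - 6.
Check: p(8) = -1918. ✓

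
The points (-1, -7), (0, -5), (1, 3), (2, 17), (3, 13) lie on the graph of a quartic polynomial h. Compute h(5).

Forward differences of the values at n = -1, 0, 1, 2, 3:
  h  : -7  -5  3  17  13
  Δ  : 2  8  14  -4
  Δ^2: 6  6  -18
  Δ^3: 0  -24
  Δ^4: -24
The fourth differences are constant, confirming degree 4.
Interpolating (Newton forward form) and evaluating at n = 5 gives h(5) = -265.

-265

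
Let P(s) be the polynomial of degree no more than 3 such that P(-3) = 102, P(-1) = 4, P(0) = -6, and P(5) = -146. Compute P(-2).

36

Using the Lagrange interpolation formula with nodes -3, -1, 0, 5:
  L_0(s) = (s + 1)s(s - 5) / -48
  L_1(s) = (s + 3)s(s - 5) / 12
  L_2(s) = (s + 3)(s + 1)(s - 5) / -15
  L_3(s) = (s + 3)(s + 1)s / 240
Then P(s) = 102·L_0(s) + 4·L_1(s) - 6·L_2(s) - 146·L_3(s).
Expanding and collecting terms gives P(s) = -2s³ + 5s² - 3s - 6.
Evaluating at s = -2: P(-2) = 36.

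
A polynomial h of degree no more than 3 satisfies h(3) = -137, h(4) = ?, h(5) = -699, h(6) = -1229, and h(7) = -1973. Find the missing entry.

-347

On equispaced nodes a degree-3 polynomial has vanishing fourth forward difference, so
  h(3) - 4·h(4) + 6·h(5) - 4·h(6) + h(7) = 0.
Substituting the known values and solving for h(4):
  -4·h(4) = 1388
  h(4) = -347.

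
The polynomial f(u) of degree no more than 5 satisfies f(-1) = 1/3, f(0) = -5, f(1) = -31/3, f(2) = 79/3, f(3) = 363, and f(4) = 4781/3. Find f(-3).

203

Using the Lagrange interpolation formula with nodes -1, 0, 1, 2, 3, 4:
  L_0(u) = u(u - 1)(u - 2)(u - 3)(u - 4) / -120
  L_1(u) = (u + 1)(u - 1)(u - 2)(u - 3)(u - 4) / 24
  L_2(u) = (u + 1)u(u - 2)(u - 3)(u - 4) / -12
  L_3(u) = (u + 1)u(u - 1)(u - 3)(u - 4) / 12
  L_4(u) = (u + 1)u(u - 1)(u - 2)(u - 4) / -24
  L_5(u) = (u + 1)u(u - 1)(u - 2)(u - 3) / 120
Then f(u) = 1/3·L_0(u) - 5·L_1(u) - 31/3·L_2(u) + 79/3·L_3(u) + 363·L_4(u) + 4781/3·L_5(u).
Expanding and collecting terms gives f(u) = u⁵ + 4u⁴ - 6u³ - 4u² - (1/3)u - 5.
Evaluating at u = -3: f(-3) = 203.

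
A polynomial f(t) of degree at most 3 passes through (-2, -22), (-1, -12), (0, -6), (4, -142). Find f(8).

-822

Write f(t) = at^3 + bt^2 + ct + d. Substituting each data point gives a linear system:
  -8a + 4b - 2c + d = -22
  -a + b - c + d = -12
  d = -6
  64a + 16b + 4c + d = -142
Solving the system yields a = -1, b = -5, c = 2, d = -6.
So f(t) = -t^3 - 5t^2 + 2t - 6.
Then f(8) = -822.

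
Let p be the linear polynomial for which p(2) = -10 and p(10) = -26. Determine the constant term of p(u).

-6

Write p(u) = au + b. Substituting each data point gives a linear system:
  2a + b = -10
  10a + b = -26
Solving the system yields a = -2, b = -6.
So p(u) = -2u - 6.
The constant term is -6.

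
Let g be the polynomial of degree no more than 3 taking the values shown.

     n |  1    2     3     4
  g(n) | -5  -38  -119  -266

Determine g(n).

Using the Lagrange interpolation formula with nodes 1, 2, 3, 4:
  L_0(n) = (n - 2)(n - 3)(n - 4) / -6
  L_1(n) = (n - 1)(n - 3)(n - 4) / 2
  L_2(n) = (n - 1)(n - 2)(n - 4) / -2
  L_3(n) = (n - 1)(n - 2)(n - 3) / 6
Then g(n) = -5·L_0(n) - 38·L_1(n) - 119·L_2(n) - 266·L_3(n).
Expanding and collecting terms gives g(n) = -3n³ - 6n² + 6n - 2.
Check: g(2) = -38. ✓

g(n) = -3n^3 - 6n^2 + 6n - 2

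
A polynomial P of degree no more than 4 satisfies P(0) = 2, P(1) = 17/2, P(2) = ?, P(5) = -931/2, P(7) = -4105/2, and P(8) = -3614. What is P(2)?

10

The 5 known points determine the degree-4 polynomial uniquely.
Write P(s) = as^4 + bs^3 + cs^2 + ds + e. Substituting each data point gives a linear system:
  e = 2
  a + b + c + d + e = 17/2
  625a + 125b + 25c + 5d + e = -931/2
  2401a + 343b + 49c + 7d + e = -4105/2
  4096a + 512b + 64c + 8d + e = -3614
Solving the system yields a = -1, b = 1/2, c = 3, d = 4, e = 2.
So P(s) = -s⁴ + (1/2)s³ + 3s² + 4s + 2.
Then P(2) = 10.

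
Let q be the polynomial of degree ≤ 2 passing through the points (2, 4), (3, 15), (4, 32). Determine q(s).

q(s) = 3s^2 - 4s

Write q(s) = as^2 + bs + c. Substituting each data point gives a linear system:
  4a + 2b + c = 4
  9a + 3b + c = 15
  16a + 4b + c = 32
Solving the system yields a = 3, b = -4, c = 0.
So q(s) = 3s^2 - 4s.
Check: q(2) = 4. ✓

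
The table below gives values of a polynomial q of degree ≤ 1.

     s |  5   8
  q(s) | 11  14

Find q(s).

Using the Lagrange interpolation formula with nodes 5, 8:
  L_0(s) = (s - 8) / -3
  L_1(s) = (s - 5) / 3
Then q(s) = 11·L_0(s) + 14·L_1(s).
Expanding and collecting terms gives q(s) = s + 6.
Check: q(8) = 14. ✓

q(s) = s + 6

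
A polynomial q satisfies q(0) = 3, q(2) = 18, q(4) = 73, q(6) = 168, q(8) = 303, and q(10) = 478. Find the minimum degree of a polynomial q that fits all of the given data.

2

Forward differences of the values at s = 0, 2, 4, 6, 8, 10:
  q  : 3  18  73  168  303  478
  Δ  : 15  55  95  135  175
  Δ^2: 40  40  40  40
  Δ^3: 0  0  0
  Δ^4: 0  0
  Δ^5: 0
The second differences are constant (40) and nonzero, while all higher differences vanish, so the minimal degree is 2.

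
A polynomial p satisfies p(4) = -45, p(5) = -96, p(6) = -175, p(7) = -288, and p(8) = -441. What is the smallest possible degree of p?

Forward differences of the values at u = 4, 5, 6, 7, 8:
  p  : -45  -96  -175  -288  -441
  Δ  : -51  -79  -113  -153
  Δ^2: -28  -34  -40
  Δ^3: -6  -6
  Δ^4: 0
The third differences are constant (-6) and nonzero, while all higher differences vanish, so the minimal degree is 3.

3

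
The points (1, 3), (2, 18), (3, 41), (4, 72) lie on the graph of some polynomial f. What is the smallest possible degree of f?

Forward differences of the values at s = 1, 2, 3, 4:
  f  : 3  18  41  72
  Δ  : 15  23  31
  Δ^2: 8  8
  Δ^3: 0
The second differences are constant (8) and nonzero, while all higher differences vanish, so the minimal degree is 2.

2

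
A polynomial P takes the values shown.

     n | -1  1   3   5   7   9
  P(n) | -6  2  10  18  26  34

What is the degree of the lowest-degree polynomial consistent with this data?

1

Forward differences of the values at n = -1, 1, 3, 5, 7, 9:
  P  : -6  2  10  18  26  34
  Δ  : 8  8  8  8  8
  Δ^2: 0  0  0  0
  Δ^3: 0  0  0
  Δ^4: 0  0
  Δ^5: 0
The first differences are constant (8) and nonzero, while all higher differences vanish, so the minimal degree is 1.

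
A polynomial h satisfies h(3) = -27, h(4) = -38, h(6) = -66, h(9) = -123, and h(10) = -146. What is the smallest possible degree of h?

Divided differences on the nodes 3, 4, 6, 9, 10:
  order 0: -27  -38  -66  -123  -146
  order 1: -11  -14  -19  -23
  order 2: -1  -1  -1
  order 3: 0  0
  order 4: 0
The order-2 divided differences are all -1 (nonzero) and every higher order vanishes, so the data lies on a polynomial of degree exactly 2.

2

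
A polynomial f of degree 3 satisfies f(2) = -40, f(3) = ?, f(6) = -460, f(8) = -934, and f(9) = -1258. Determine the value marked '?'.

-94

The 4 known points determine the degree-3 polynomial uniquely.
Write f(u) = au^3 + bu^2 + cu + d. Substituting each data point gives a linear system:
  8a + 4b + 2c + d = -40
  216a + 36b + 6c + d = -460
  512a + 64b + 8c + d = -934
  729a + 81b + 9c + d = -1258
Solving the system yields a = -1, b = -6, c = -5, d = 2.
So f(u) = -u^3 - 6u^2 - 5u + 2.
Then f(3) = -94.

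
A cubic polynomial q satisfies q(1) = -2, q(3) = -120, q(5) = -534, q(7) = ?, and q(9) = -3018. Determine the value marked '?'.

-1436

The 4 known points determine the degree-3 polynomial uniquely.
Write q(n) = an^3 + bn^2 + cn + d. Substituting each data point gives a linear system:
  a + b + c + d = -2
  27a + 9b + 3c + d = -120
  125a + 25b + 5c + d = -534
  729a + 81b + 9c + d = -3018
Solving the system yields a = -4, b = -1, c = -3, d = 6.
So q(n) = -4n^3 - n^2 - 3n + 6.
Then q(7) = -1436.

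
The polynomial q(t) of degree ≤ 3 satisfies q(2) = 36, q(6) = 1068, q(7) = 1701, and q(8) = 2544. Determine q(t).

Write q(t) = at^3 + bt^2 + ct + d. Substituting each data point gives a linear system:
  8a + 4b + 2c + d = 36
  216a + 36b + 6c + d = 1068
  343a + 49b + 7c + d = 1701
  512a + 64b + 8c + d = 2544
Solving the system yields a = 5, b = 0, c = -2, d = 0.
So q(t) = 5t^3 - 2t.
Check: q(2) = 36. ✓

q(t) = 5t^3 - 2t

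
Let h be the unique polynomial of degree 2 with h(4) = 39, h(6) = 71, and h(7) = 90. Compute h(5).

Using the Lagrange interpolation formula with nodes 4, 6, 7:
  L_0(t) = (t - 6)(t - 7) / 6
  L_1(t) = (t - 4)(t - 7) / -2
  L_2(t) = (t - 4)(t - 6) / 3
Then h(t) = 39·L_0(t) + 71·L_1(t) + 90·L_2(t).
Expanding and collecting terms gives h(t) = t^2 + 6t - 1.
Evaluating at t = 5: h(5) = 54.

54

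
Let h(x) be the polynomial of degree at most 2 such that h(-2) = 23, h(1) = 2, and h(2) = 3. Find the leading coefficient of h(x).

Write h(x) = ax^2 + bx + c. Substituting each data point gives a linear system:
  4a - 2b + c = 23
  a + b + c = 2
  4a + 2b + c = 3
Solving the system yields a = 2, b = -5, c = 5.
So h(x) = 2x^2 - 5x + 5.
The leading coefficient is 2.

2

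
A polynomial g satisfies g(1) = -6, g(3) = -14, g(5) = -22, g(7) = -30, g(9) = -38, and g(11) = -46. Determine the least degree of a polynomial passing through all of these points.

Forward differences of the values at u = 1, 3, 5, 7, 9, 11:
  g  : -6  -14  -22  -30  -38  -46
  Δ  : -8  -8  -8  -8  -8
  Δ^2: 0  0  0  0
  Δ^3: 0  0  0
  Δ^4: 0  0
  Δ^5: 0
The first differences are constant (-8) and nonzero, while all higher differences vanish, so the minimal degree is 1.

1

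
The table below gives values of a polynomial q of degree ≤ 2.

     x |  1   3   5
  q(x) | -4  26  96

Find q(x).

Using the Lagrange interpolation formula with nodes 1, 3, 5:
  L_0(x) = (x - 3)(x - 5) / 8
  L_1(x) = (x - 1)(x - 5) / -4
  L_2(x) = (x - 1)(x - 3) / 8
Then q(x) = -4·L_0(x) + 26·L_1(x) + 96·L_2(x).
Expanding and collecting terms gives q(x) = 5x² - 5x - 4.
Check: q(1) = -4. ✓

q(x) = 5x^2 - 5x - 4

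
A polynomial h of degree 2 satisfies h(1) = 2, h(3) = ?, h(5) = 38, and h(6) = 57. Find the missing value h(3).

12

The 3 known points determine the degree-2 polynomial uniquely.
Write h(x) = ax^2 + bx + c. Substituting each data point gives a linear system:
  a + b + c = 2
  25a + 5b + c = 38
  36a + 6b + c = 57
Solving the system yields a = 2, b = -3, c = 3.
So h(x) = 2x^2 - 3x + 3.
Then h(3) = 12.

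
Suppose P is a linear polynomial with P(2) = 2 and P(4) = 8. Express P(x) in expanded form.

Write P(x) = ax + b. Substituting each data point gives a linear system:
  2a + b = 2
  4a + b = 8
Solving the system yields a = 3, b = -4.
So P(x) = 3x - 4.
Check: P(4) = 8. ✓

P(x) = 3x - 4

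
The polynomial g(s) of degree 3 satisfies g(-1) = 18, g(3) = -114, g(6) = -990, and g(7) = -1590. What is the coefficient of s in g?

-4

Write g(s) = as^3 + bs^2 + cs + d. Substituting each data point gives a linear system:
  -a + b - c + d = 18
  27a + 9b + 3c + d = -114
  216a + 36b + 6c + d = -990
  343a + 49b + 7c + d = -1590
Solving the system yields a = -5, b = 3, c = -4, d = 6.
So g(s) = -5s^3 + 3s^2 - 4s + 6.
The coefficient of s is -4.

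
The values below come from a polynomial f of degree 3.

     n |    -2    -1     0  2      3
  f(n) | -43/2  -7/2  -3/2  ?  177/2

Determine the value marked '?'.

The 4 known points determine the degree-3 polynomial uniquely.
Write f(n) = an^3 + bn^2 + cn + d. Substituting each data point gives a linear system:
  -8a + 4b - 2c + d = -43/2
  -a + b - c + d = -7/2
  d = -3/2
  27a + 9b + 3c + d = 177/2
Solving the system yields a = 3, b = 1, c = 0, d = -3/2.
So f(n) = 3n³ + n² - 3/2.
Then f(2) = 53/2.

53/2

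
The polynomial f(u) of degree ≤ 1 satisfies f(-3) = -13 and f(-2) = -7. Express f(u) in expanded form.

Write f(u) = au + b. Substituting each data point gives a linear system:
  -3a + b = -13
  -2a + b = -7
Solving the system yields a = 6, b = 5.
So f(u) = 6u + 5.
Check: f(-3) = -13. ✓

f(u) = 6u + 5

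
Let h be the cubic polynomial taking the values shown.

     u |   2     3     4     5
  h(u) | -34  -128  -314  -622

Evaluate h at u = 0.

-2

Write h(u) = au^3 + bu^2 + cu + d. Substituting each data point gives a linear system:
  8a + 4b + 2c + d = -34
  27a + 9b + 3c + d = -128
  64a + 16b + 4c + d = -314
  125a + 25b + 5c + d = -622
Solving the system yields a = -5, b = -1, c = 6, d = -2.
So h(u) = -5u^3 - u^2 + 6u - 2.
Then h(0) = -2.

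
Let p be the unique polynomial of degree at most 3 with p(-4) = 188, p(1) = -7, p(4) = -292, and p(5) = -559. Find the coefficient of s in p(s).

Write p(s) = as^3 + bs^2 + cs + d. Substituting each data point gives a linear system:
  -64a + 16b - 4c + d = 188
  a + b + c + d = -7
  64a + 16b + 4c + d = -292
  125a + 25b + 5c + d = -559
Solving the system yields a = -4, b = -3, c = 4, d = -4.
So p(s) = -4s³ - 3s² + 4s - 4.
The coefficient of s is 4.

4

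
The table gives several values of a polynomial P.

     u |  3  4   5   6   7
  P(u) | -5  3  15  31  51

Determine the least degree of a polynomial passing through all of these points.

Forward differences of the values at u = 3, 4, 5, 6, 7:
  P  : -5  3  15  31  51
  Δ  : 8  12  16  20
  Δ^2: 4  4  4
  Δ^3: 0  0
  Δ^4: 0
The second differences are constant (4) and nonzero, while all higher differences vanish, so the minimal degree is 2.

2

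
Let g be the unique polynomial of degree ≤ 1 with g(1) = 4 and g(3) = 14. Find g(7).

Using the Lagrange interpolation formula with nodes 1, 3:
  L_0(t) = (t - 3) / -2
  L_1(t) = (t - 1) / 2
Then g(t) = 4·L_0(t) + 14·L_1(t).
Expanding and collecting terms gives g(t) = 5t - 1.
Evaluating at t = 7: g(7) = 34.

34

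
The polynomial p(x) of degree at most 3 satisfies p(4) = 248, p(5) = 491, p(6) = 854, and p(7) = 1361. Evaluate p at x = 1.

Using the Lagrange interpolation formula with nodes 4, 5, 6, 7:
  L_0(x) = (x - 5)(x - 6)(x - 7) / -6
  L_1(x) = (x - 4)(x - 6)(x - 7) / 2
  L_2(x) = (x - 4)(x - 5)(x - 7) / -2
  L_3(x) = (x - 4)(x - 5)(x - 6) / 6
Then p(x) = 248·L_0(x) + 491·L_1(x) + 854·L_2(x) + 1361·L_3(x).
Expanding and collecting terms gives p(x) = 4x^3 - x - 4.
Evaluating at x = 1: p(1) = -1.

-1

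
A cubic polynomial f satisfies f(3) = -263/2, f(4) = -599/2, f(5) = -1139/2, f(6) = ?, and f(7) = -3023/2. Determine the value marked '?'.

The 4 known points determine the degree-3 polynomial uniquely.
Write f(x) = ax^3 + bx^2 + cx + d. Substituting each data point gives a linear system:
  27a + 9b + 3c + d = -263/2
  64a + 16b + 4c + d = -599/2
  125a + 25b + 5c + d = -1139/2
  343a + 49b + 7c + d = -3023/2
Solving the system yields a = -4, b = -3, c = 1, d = 1/2.
So f(x) = -4x^3 - 3x^2 + x + 1/2.
Then f(6) = -1931/2.

-1931/2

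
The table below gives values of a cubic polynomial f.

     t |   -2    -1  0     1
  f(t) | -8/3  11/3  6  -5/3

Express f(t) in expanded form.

Using the Lagrange interpolation formula with nodes -2, -1, 0, 1:
  L_0(t) = (t + 1)t(t - 1) / -6
  L_1(t) = (t + 2)t(t - 1) / 2
  L_2(t) = (t + 2)(t + 1)(t - 1) / -2
  L_3(t) = (t + 2)(t + 1)t / 6
Then f(t) = -8/3·L_0(t) + 11/3·L_1(t) + 6·L_2(t) - 5/3·L_3(t).
Expanding and collecting terms gives f(t) = -t^3 - 5t^2 - (5/3)t + 6.
Check: f(1) = -5/3. ✓

f(t) = -t^3 - 5t^2 - (5/3)t + 6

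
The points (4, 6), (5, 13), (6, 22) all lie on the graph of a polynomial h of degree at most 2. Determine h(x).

Using the Lagrange interpolation formula with nodes 4, 5, 6:
  L_0(x) = (x - 5)(x - 6) / 2
  L_1(x) = (x - 4)(x - 6) / -1
  L_2(x) = (x - 4)(x - 5) / 2
Then h(x) = 6·L_0(x) + 13·L_1(x) + 22·L_2(x).
Expanding and collecting terms gives h(x) = x^2 - 2x - 2.
Check: h(5) = 13. ✓

h(x) = x^2 - 2x - 2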